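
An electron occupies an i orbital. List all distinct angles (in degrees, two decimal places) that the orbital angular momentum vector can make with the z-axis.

An i state has l = 6.
|L|² = l(l+1)ℏ² = 42ℏ², so |L| = √42 ℏ.
cos θ = m_l/√42 for each m_l ∈ {-6, -5, -4, -3, -2, -1, 0, 1, 2, 3, 4, 5, 6}.

θ ∈ {22.21°, 39.51°, 51.89°, 62.42°, 72.02°, 81.12°, 90.00°, 98.88°, 107.98°, 117.58°, 128.11°, 140.49°, 157.79°}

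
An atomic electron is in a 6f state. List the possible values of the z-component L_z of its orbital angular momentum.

L_z ∈ {−3ℏ, −2ℏ, −ℏ, 0, ℏ, 2ℏ, 3ℏ}

6f means n = 6, l = 3.
L_z = m_l ℏ with m_l ranging from −l to +l in integer steps.
For l = 3: m_l ∈ {-3, -2, -1, 0, 1, 2, 3}.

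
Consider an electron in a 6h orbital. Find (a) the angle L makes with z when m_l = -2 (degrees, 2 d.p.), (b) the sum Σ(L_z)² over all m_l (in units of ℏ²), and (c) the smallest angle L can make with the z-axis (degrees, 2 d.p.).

θ(m_l=-2) ≈ 111.42°; Σ(L_z)² = 110 ℏ²; θ_min ≈ 24.09°

The 6h subshell has l = 5.
For m_l = -2: cos θ = -2/√30, θ ≈ 111.42°.
Σ m_l² = 110, so Σ(L_z)² = 110 ℏ².
cos θ_min = 5/√30, so θ_min ≈ 24.09°.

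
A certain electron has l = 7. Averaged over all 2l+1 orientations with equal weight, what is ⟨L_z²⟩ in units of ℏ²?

⟨L_z²⟩ = 18.67 ℏ²

The allowed m_l values are -7, -6, -5, -4, -3, -2, -1, 0, 1, 2, 3, 4, 5, 6, 7.
⟨L_z²⟩ = ℏ²·(Σ m_l²)/(2l+1) = ℏ²·280/15 = 18.67ℏ².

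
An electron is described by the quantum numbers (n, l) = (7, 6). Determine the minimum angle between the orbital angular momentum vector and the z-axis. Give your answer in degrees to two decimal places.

|L|² = l(l+1)ℏ² = 42ℏ², so |L| = √42 ℏ.
The smallest angle corresponds to the largest L_z, i.e. m_l = l = 6, giving L_z = 6ℏ.
cos θ_min = 6/√42, so θ_min ≈ 22.21°.

θ_min ≈ 22.21°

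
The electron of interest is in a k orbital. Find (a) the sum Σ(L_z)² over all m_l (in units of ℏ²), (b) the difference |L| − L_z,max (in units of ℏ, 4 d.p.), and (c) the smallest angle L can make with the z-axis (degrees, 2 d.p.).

For a k orbital, l = 7.
Σ m_l² = 280, so Σ(L_z)² = 280 ℏ².
|L| − L_z,max = (2√14 − 7)ℏ ≈ 0.4833ℏ.
cos θ_min = 7/√56, so θ_min ≈ 20.70°.

Σ(L_z)² = 280 ℏ²; |L|−L_z,max ≈ 0.4833ℏ; θ_min ≈ 20.70°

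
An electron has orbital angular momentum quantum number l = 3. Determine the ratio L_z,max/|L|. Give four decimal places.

|L| = 2√3 ℏ ≈ 3.4641ℏ, while L_z,max = lℏ = 3ℏ.
L_z,max/|L| = 3/√12 = 0.8660.

L_z,max/|L| = 0.8660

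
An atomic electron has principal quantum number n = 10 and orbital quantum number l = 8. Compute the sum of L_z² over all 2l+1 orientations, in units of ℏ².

m_l runs from −8 to 8, i.e. {-8, -7, -6, -5, -4, -3, -2, -1, 0, 1, 2, 3, 4, 5, 6, 7, 8}.
Σ m_l² = l(l+1)(2l+1)/3 = 8·9·17/3 = 408.

Σ(L_z)² = 408 ℏ²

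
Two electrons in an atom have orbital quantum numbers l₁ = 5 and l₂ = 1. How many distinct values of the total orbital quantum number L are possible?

Angular momentum addition gives L = |l₁ − l₂|, …, l₁ + l₂.
L ∈ {4, 5, 6}.
That is 3 values.

3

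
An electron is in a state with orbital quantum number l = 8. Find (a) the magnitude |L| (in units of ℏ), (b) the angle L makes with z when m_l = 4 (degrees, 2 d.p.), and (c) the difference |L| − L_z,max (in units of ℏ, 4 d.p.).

|L| = ℏ√(8·9) = 6√2 ℏ ≈ 8.485ℏ.
For m_l = 4: cos θ = 4/√72, θ ≈ 61.87°.
|L| − L_z,max = (6√2 − 8)ℏ ≈ 0.4853ℏ.

|L| = 6√2 ℏ ≈ 8.485ℏ; θ(m_l=4) ≈ 61.87°; |L|−L_z,max ≈ 0.4853ℏ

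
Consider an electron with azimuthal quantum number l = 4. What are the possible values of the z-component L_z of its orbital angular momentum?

L_z ∈ {−4ℏ, −3ℏ, −2ℏ, −ℏ, 0, ℏ, 2ℏ, 3ℏ, 4ℏ}

L_z = m_l ℏ with m_l ranging from −l to +l in integer steps.
For l = 4: m_l ∈ {-4, -3, -2, -1, 0, 1, 2, 3, 4}.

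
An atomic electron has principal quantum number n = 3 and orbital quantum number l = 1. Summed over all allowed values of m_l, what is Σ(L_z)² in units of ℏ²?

The allowed m_l values are -1, 0, 1.
Σ m_l² = 2·(1) = 2.

Σ(L_z)² = 2 ℏ²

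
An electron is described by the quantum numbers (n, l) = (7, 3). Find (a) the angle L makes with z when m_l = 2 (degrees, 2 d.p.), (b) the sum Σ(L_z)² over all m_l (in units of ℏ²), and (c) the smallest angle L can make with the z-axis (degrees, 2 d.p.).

For m_l = 2: cos θ = 2/√12, θ ≈ 54.74°.
Σ m_l² = 28, so Σ(L_z)² = 28 ℏ².
cos θ_min = 3/√12, so θ_min ≈ 30.00°.

θ(m_l=2) ≈ 54.74°; Σ(L_z)² = 28 ℏ²; θ_min ≈ 30.00°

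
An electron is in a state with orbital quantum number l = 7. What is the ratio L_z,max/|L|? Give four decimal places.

|L| = 2√14 ℏ ≈ 7.4833ℏ, while L_z,max = lℏ = 7ℏ.
L_z,max/|L| = 7/√56 = 0.9354.

L_z,max/|L| = 0.9354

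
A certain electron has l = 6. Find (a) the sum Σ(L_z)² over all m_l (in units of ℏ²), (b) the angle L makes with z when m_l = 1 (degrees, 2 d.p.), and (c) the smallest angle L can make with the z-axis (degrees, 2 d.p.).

Σ(L_z)² = 182 ℏ²; θ(m_l=1) ≈ 81.12°; θ_min ≈ 22.21°

Σ m_l² = 182, so Σ(L_z)² = 182 ℏ².
For m_l = 1: cos θ = 1/√42, θ ≈ 81.12°.
cos θ_min = 6/√42, so θ_min ≈ 22.21°.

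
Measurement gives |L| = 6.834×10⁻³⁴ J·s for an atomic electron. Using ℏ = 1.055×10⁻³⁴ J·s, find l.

In units of ℏ, |L| ≈ 6.478.
(|L|/ℏ)² = l(l+1) ≈ 41.96 ⇒ l = 6.

l = 6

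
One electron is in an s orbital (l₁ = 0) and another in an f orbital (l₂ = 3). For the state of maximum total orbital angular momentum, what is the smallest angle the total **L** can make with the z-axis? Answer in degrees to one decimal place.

θ_min ≈ 30.0°

The total orbital quantum number L ranges from |l₁ − l₂| to l₁ + l₂ in integer steps.
So L can be 3.
The maximum is L = 3, with |L_tot| = ℏ√(3·4) = 2√3 ℏ.
The minimum angle with z is arccos(3/√12) ≈ 30.0°.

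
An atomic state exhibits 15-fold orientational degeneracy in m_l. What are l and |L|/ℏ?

Since there are 2l+1 = 15 values of m_l, l = 7.
|L| = ℏ√(l(l+1)) = ℏ√(7·8) = 2√14 ℏ.

l = 7, |L| = 2√14 ℏ ≈ 7.483ℏ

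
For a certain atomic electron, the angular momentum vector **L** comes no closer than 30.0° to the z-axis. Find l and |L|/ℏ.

cos²θ_min = l/(l+1) = 0.7500.
Solving: l = 3.
Then |L| = ℏ√(3·4) = 2√3 ℏ.

l = 3, |L| = 2√3 ℏ ≈ 3.464ℏ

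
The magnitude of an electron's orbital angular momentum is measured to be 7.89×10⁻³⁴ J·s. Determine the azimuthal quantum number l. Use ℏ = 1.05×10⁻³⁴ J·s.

l = 7

Dividing by ℏ: |L|/ℏ ≈ 7.514.
Set l(l+1) = 56.46; the integer solution is l = 7.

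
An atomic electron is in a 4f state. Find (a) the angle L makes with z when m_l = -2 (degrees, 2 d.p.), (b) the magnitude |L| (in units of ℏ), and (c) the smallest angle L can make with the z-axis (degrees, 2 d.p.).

θ(m_l=-2) ≈ 125.26°; |L| = 2√3 ℏ ≈ 3.464ℏ; θ_min ≈ 30.00°

The 4f subshell has l = 3.
For m_l = -2: cos θ = -2/√12, θ ≈ 125.26°.
|L| = ℏ√(3·4) = 2√3 ℏ ≈ 3.464ℏ.
cos θ_min = 3/√12, so θ_min ≈ 30.00°.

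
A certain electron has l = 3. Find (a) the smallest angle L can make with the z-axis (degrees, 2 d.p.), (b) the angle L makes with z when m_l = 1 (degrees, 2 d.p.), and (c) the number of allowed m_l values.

θ_min ≈ 30.00°; θ(m_l=1) ≈ 73.22°; 7 values

cos θ_min = 3/√12, so θ_min ≈ 30.00°.
For m_l = 1: cos θ = 1/√12, θ ≈ 73.22°.
There are 2l+1 = 7 values of m_l.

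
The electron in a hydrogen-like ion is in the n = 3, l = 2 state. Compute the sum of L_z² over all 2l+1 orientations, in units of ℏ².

m_l runs from −2 to 2, i.e. {-2, -1, 0, 1, 2}.
Summing m² from −2 to 2: Σ m_l² = 10.

Σ(L_z)² = 10 ℏ²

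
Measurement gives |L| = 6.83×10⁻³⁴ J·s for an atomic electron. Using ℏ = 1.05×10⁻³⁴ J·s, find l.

l = 6

Dividing by ℏ: |L|/ℏ ≈ 6.505.
l(l+1) ≈ 6.505² ≈ 42.31, so l = 6.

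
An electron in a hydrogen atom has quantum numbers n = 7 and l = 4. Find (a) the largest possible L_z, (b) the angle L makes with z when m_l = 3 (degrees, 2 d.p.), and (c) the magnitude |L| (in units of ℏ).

L_z,max = lℏ = 4ℏ.
For m_l = 3: cos θ = 3/√20, θ ≈ 47.87°.
|L| = ℏ√(4·5) = 2√5 ℏ ≈ 4.472ℏ.

L_z,max = 4ℏ; θ(m_l=3) ≈ 47.87°; |L| = 2√5 ℏ ≈ 4.472ℏ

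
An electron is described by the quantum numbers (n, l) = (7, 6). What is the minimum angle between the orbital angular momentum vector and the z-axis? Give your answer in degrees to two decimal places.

|L| = ℏ√(l(l+1)) = √42 ℏ.
The smallest angle corresponds to the largest L_z, i.e. m_l = l = 6, giving L_z = 6ℏ.
cos θ_min = 6/√42, so θ_min ≈ 22.21°.

θ_min ≈ 22.21°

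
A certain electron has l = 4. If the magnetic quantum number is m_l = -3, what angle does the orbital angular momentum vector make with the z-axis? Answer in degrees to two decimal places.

|L| = √(l(l+1)) ℏ = 2√5 ℏ.
L_z = m_l ℏ = −3ℏ.
cos θ = L_z/|L| = -3/√20, so θ ≈ 132.13°.

θ ≈ 132.13°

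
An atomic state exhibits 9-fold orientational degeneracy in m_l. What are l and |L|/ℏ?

l = 4, |L| = 2√5 ℏ ≈ 4.472ℏ

2l + 1 = 9 ⇒ l = 4.
|L| = ℏ√(l(l+1)) = ℏ√(4·5) = 2√5 ℏ.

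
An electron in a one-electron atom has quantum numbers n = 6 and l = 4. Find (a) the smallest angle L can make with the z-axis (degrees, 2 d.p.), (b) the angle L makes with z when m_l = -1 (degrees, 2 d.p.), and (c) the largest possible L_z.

cos θ_min = 4/√20, so θ_min ≈ 26.57°.
For m_l = -1: cos θ = -1/√20, θ ≈ 102.92°.
L_z,max = lℏ = 4ℏ.

θ_min ≈ 26.57°; θ(m_l=-1) ≈ 102.92°; L_z,max = 4ℏ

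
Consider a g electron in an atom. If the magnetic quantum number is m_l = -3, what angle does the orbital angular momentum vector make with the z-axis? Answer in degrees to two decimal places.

θ ≈ 132.13°

For a g orbital, l = 4.
|L| = ℏ√(l(l+1)) = 2√5 ℏ.
L_z = m_l ℏ = −3ℏ.
cos θ = L_z/|L| = -3/√20, so θ ≈ 132.13°.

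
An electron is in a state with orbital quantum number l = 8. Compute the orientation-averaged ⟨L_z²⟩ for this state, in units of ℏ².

The allowed m_l values are -8, -7, -6, -5, -4, -3, -2, -1, 0, 1, 2, 3, 4, 5, 6, 7, 8.
⟨L_z²⟩ = ℏ²·l(l+1)/3 = 24ℏ².

⟨L_z²⟩ = 24 ℏ²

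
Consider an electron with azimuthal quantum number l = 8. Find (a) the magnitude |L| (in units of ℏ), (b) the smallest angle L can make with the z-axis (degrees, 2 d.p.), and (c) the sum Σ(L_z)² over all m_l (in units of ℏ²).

|L| = ℏ√(8·9) = 6√2 ℏ ≈ 8.485ℏ.
cos θ_min = 8/√72, so θ_min ≈ 19.47°.
Σ m_l² = 408, so Σ(L_z)² = 408 ℏ².

|L| = 6√2 ℏ ≈ 8.485ℏ; θ_min ≈ 19.47°; Σ(L_z)² = 408 ℏ²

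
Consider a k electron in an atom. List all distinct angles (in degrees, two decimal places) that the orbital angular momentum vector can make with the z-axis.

The letter k corresponds to l = 7.
|L| = ℏ√(l(l+1)) = 2√14 ℏ.
cos θ = m_l/√56 for each m_l ∈ {-7, -6, -5, -4, -3, -2, -1, 0, 1, 2, 3, 4, 5, 6, 7}.

θ ∈ {20.70°, 36.70°, 48.08°, 57.69°, 66.37°, 74.50°, 82.32°, 90.00°, 97.68°, 105.50°, 113.63°, 122.31°, 131.92°, 143.30°, 159.30°}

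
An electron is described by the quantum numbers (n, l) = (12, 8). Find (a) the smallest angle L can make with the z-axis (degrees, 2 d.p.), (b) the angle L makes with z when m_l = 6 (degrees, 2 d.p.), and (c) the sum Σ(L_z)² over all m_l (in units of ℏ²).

θ_min ≈ 19.47°; θ(m_l=6) ≈ 45.00°; Σ(L_z)² = 408 ℏ²

cos θ_min = 8/√72, so θ_min ≈ 19.47°.
For m_l = 6: cos θ = 6/√72, θ ≈ 45.00°.
Σ m_l² = 408, so Σ(L_z)² = 408 ℏ².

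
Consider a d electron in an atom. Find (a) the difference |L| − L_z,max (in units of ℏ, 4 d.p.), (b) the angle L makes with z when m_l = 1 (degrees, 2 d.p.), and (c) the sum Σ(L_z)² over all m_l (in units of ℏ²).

A d state has l = 2.
|L| − L_z,max = (√6 − 2)ℏ ≈ 0.4495ℏ.
For m_l = 1: cos θ = 1/√6, θ ≈ 65.91°.
Σ m_l² = 10, so Σ(L_z)² = 10 ℏ².

|L|−L_z,max ≈ 0.4495ℏ; θ(m_l=1) ≈ 65.91°; Σ(L_z)² = 10 ℏ²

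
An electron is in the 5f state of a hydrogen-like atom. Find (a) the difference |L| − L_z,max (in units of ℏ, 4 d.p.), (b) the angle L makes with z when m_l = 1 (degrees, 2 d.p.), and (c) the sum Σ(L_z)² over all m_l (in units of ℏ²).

|L|−L_z,max ≈ 0.4641ℏ; θ(m_l=1) ≈ 73.22°; Σ(L_z)² = 28 ℏ²

For 5f, l = 3.
|L| − L_z,max = (2√3 − 3)ℏ ≈ 0.4641ℏ.
For m_l = 1: cos θ = 1/√12, θ ≈ 73.22°.
Σ m_l² = 28, so Σ(L_z)² = 28 ℏ².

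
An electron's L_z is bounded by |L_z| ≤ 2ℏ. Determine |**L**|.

|L| = √6 ℏ ≈ 2.449ℏ

Since max m_l = l, l = 2.
Then |L| = ℏ√(2·3) = √6 ℏ.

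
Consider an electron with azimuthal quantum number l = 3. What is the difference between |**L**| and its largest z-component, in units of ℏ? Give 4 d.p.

|L| − L_z,max ≈ 0.4641ℏ

|L| = 2√3 ℏ ≈ 3.4641ℏ, while L_z,max = lℏ = 3ℏ.
The difference is (2√3 − 3)ℏ ≈ 0.4641ℏ.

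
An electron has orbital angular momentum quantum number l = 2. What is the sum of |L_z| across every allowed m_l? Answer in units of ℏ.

m_l ∈ {-2, -1, 0, 1, 2}.
Σ|m_l| = 2(1+2+…+2) = 6.

Σ|L_z| = 6 ℏ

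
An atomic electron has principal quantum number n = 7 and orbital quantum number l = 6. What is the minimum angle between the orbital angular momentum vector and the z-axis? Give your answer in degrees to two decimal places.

θ_min ≈ 22.21°

|L| = ℏ√(l(l+1)) = √42 ℏ.
The smallest angle corresponds to the largest L_z, i.e. m_l = l = 6, giving L_z = 6ℏ.
cos θ_min = 6/√42, so θ_min ≈ 22.21°.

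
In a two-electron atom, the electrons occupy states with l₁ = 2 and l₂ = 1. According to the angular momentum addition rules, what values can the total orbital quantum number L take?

L = 1, 2, 3

L runs from |2 − 1| = 1 to 2 + 1 = 3.
So L can be 1, 2, 3.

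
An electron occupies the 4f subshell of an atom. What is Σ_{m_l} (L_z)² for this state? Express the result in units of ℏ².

Σ(L_z)² = 28 ℏ²

The 4f subshell has l = 3.
m_l runs from −3 to 3, i.e. {-3, -2, -1, 0, 1, 2, 3}.
Summing m² from −3 to 3: Σ m_l² = 28.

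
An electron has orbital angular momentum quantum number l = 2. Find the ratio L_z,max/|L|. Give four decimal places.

|L| = √6 ℏ ≈ 2.4495ℏ, while L_z,max = lℏ = 2ℏ.
L_z,max/|L| = 2/√6 = 0.8165.

L_z,max/|L| = 0.8165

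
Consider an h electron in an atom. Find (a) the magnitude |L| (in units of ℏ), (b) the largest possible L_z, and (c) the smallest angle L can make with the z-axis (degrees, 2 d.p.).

For an h orbital, l = 5.
|L| = ℏ√(5·6) = √30 ℏ ≈ 5.477ℏ.
L_z,max = lℏ = 5ℏ.
cos θ_min = 5/√30, so θ_min ≈ 24.09°.

|L| = √30 ℏ ≈ 5.477ℏ; L_z,max = 5ℏ; θ_min ≈ 24.09°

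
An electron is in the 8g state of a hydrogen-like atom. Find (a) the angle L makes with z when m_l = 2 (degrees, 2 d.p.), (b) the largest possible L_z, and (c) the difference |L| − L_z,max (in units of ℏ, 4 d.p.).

θ(m_l=2) ≈ 63.43°; L_z,max = 4ℏ; |L|−L_z,max ≈ 0.4721ℏ

The 8g subshell has l = 4.
For m_l = 2: cos θ = 2/√20, θ ≈ 63.43°.
L_z,max = lℏ = 4ℏ.
|L| − L_z,max = (2√5 − 4)ℏ ≈ 0.4721ℏ.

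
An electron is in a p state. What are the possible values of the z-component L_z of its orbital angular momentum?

For a p orbital, l = 1.
L_z = m_l ℏ with m_l ranging from −l to +l in integer steps.
For l = 1: m_l ∈ {-1, 0, 1}.

L_z ∈ {−ℏ, 0, ℏ}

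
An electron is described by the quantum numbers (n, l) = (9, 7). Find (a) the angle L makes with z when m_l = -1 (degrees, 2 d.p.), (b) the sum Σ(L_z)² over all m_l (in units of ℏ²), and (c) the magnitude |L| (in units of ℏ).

For m_l = -1: cos θ = -1/√56, θ ≈ 97.68°.
Σ m_l² = 280, so Σ(L_z)² = 280 ℏ².
|L| = ℏ√(7·8) = 2√14 ℏ ≈ 7.483ℏ.

θ(m_l=-1) ≈ 97.68°; Σ(L_z)² = 280 ℏ²; |L| = 2√14 ℏ ≈ 7.483ℏ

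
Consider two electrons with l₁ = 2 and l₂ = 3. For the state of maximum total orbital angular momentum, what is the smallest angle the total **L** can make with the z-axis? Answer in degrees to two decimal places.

θ_min ≈ 24.09°

Angular momentum addition gives L = |l₁ − l₂|, …, l₁ + l₂.
Allowed values: L = 1, 2, 3, 4, 5.
The maximum is L = 5, with |L_tot| = ℏ√(5·6) = √30 ℏ.
The minimum angle with z is arccos(5/√30) ≈ 24.09°.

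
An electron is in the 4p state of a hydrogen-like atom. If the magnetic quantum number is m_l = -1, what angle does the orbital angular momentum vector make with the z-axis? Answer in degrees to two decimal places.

θ ≈ 135.00°

For 4p, l = 1.
|L|² = l(l+1)ℏ² = 2ℏ², so |L| = √2 ℏ.
L_z = m_l ℏ = −1ℏ.
cos θ = L_z/|L| = -1/√2, so θ ≈ 135.00°.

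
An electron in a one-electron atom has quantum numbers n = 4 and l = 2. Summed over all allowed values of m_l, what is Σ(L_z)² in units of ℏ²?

Σ(L_z)² = 10 ℏ²

m_l runs from −2 to 2, i.e. {-2, -1, 0, 1, 2}.
Σ m_l² = l(l+1)(2l+1)/3 = 2·3·5/3 = 10.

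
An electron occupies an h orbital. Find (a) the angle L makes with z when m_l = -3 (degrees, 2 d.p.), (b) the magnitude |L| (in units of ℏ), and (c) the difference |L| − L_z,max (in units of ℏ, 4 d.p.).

The letter h corresponds to l = 5.
For m_l = -3: cos θ = -3/√30, θ ≈ 123.21°.
|L| = ℏ√(5·6) = √30 ℏ ≈ 5.477ℏ.
|L| − L_z,max = (√30 − 5)ℏ ≈ 0.4772ℏ.

θ(m_l=-3) ≈ 123.21°; |L| = √30 ℏ ≈ 5.477ℏ; |L|−L_z,max ≈ 0.4772ℏ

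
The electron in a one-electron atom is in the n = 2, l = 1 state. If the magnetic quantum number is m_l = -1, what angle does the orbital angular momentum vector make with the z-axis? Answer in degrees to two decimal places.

|L|² = l(l+1)ℏ² = 2ℏ², so |L| = √2 ℏ.
L_z = m_l ℏ = −1ℏ.
cos θ = L_z/|L| = -1/√2, so θ ≈ 135.00°.

θ ≈ 135.00°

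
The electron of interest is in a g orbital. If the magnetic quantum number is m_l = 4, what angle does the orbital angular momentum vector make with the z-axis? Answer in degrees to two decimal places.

For a g orbital, l = 4.
|L| = √(l(l+1)) ℏ = 2√5 ℏ.
L_z = m_l ℏ = 4ℏ.
cos θ = L_z/|L| = 4/√20, so θ ≈ 26.57°.

θ ≈ 26.57°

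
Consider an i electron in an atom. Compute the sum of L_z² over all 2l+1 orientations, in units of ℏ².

Σ(L_z)² = 182 ℏ²

The letter i corresponds to l = 6.
m_l ∈ {-6, -5, -4, -3, -2, -1, 0, 1, 2, 3, 4, 5, 6}.
Summing m² from −6 to 6: Σ m_l² = 182.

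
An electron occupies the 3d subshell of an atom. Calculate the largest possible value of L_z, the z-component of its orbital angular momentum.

L_z,max = 2ℏ

3d means n = 3, l = 2.
L_z = m_l ℏ with m_l ∈ {−2, …, 2}; the maximum is m_l = 2.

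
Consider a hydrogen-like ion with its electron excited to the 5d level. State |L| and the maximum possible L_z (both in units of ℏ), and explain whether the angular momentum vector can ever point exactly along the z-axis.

The 5d level has l = 2.
|L| = √6 ℏ ≈ 2.4495ℏ, while L_z,max = lℏ = 2ℏ.
Since |L| > L_z,max, the vector can never point exactly along z; the closest it comes is θ_min = arccos(2/√6) ≈ 35.3°.

No: L_z,max = 2ℏ < |L| = √6 ℏ ≈ 2.449ℏ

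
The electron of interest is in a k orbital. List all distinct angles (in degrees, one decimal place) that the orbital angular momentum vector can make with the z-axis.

θ ∈ {20.7°, 36.7°, 48.1°, 57.7°, 66.4°, 74.5°, 82.3°, 90.0°, 97.7°, 105.5°, 113.6°, 122.3°, 131.9°, 143.3°, 159.3°}

For a k orbital, l = 7.
|L| = √(l(l+1)) ℏ = 2√14 ℏ.
cos θ = m_l/√56 for each m_l ∈ {-7, -6, -5, -4, -3, -2, -1, 0, 1, 2, 3, 4, 5, 6, 7}.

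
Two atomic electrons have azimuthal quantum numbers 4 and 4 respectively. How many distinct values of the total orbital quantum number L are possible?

Angular momentum addition gives L = |l₁ − l₂|, …, l₁ + l₂.
L ∈ {0, 1, 2, 3, 4, 5, 6, 7, 8}.
That is 9 values.

9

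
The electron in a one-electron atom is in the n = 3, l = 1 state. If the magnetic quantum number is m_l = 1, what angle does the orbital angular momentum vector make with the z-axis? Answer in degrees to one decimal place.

θ ≈ 45.0°

|L|² = l(l+1)ℏ² = 2ℏ², so |L| = √2 ℏ.
L_z = m_l ℏ = 1ℏ.
cos θ = L_z/|L| = 1/√2, so θ ≈ 45.0°.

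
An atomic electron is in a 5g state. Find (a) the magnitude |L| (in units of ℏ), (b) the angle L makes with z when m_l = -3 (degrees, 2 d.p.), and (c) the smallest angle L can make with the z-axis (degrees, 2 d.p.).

The 5g subshell has l = 4.
|L| = ℏ√(4·5) = 2√5 ℏ ≈ 4.472ℏ.
For m_l = -3: cos θ = -3/√20, θ ≈ 132.13°.
cos θ_min = 4/√20, so θ_min ≈ 26.57°.

|L| = 2√5 ℏ ≈ 4.472ℏ; θ(m_l=-3) ≈ 132.13°; θ_min ≈ 26.57°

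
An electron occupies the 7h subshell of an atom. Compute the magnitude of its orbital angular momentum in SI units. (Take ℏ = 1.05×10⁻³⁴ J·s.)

For 7h, l = 5.
|L| = ℏ√(l(l+1)) = ℏ√(5·6) = √30 ℏ
Numerically, |L| = 5.477 × (1.05×10⁻³⁴ J·s) = 5.75×10⁻³⁴ J·s.

|L| = 5.75×10⁻³⁴ J·s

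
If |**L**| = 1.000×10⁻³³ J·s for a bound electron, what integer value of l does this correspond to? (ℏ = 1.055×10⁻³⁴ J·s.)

Dividing by ℏ: |L|/ℏ ≈ 9.479.
Set l(l+1) = 89.85; the integer solution is l = 9.

l = 9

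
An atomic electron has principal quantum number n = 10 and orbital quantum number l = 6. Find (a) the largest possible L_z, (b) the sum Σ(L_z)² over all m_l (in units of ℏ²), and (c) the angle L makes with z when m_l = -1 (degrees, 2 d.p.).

L_z,max = lℏ = 6ℏ.
Σ m_l² = 182, so Σ(L_z)² = 182 ℏ².
For m_l = -1: cos θ = -1/√42, θ ≈ 98.88°.

L_z,max = 6ℏ; Σ(L_z)² = 182 ℏ²; θ(m_l=-1) ≈ 98.88°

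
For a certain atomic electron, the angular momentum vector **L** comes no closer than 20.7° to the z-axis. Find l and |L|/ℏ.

At minimum angle, m_l = l, so cos θ = l/√(l(l+1)); cos²θ = l/(l+1) = 0.8751.
Thus l = 0.8751/(1 − 0.8751) ≈ 7.
Then |L| = ℏ√(7·8) = 2√14 ℏ.

l = 7, |L| = 2√14 ℏ ≈ 7.483ℏ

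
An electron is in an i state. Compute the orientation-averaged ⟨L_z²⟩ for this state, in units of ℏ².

The letter i corresponds to l = 6.
m_l runs from −6 to 6, i.e. {-6, -5, -4, -3, -2, -1, 0, 1, 2, 3, 4, 5, 6}.
⟨L_z²⟩ = ℏ²·(Σ m_l²)/(2l+1) = ℏ²·182/13 = 14ℏ².

⟨L_z²⟩ = 14 ℏ²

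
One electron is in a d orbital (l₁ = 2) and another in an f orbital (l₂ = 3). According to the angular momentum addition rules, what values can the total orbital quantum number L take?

L runs from |2 − 3| = 1 to 2 + 3 = 5.
So L can be 1, 2, 3, 4, 5.

L = 1, 2, 3, 4, 5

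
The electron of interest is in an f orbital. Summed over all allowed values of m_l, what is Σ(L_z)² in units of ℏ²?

An f state has l = 3.
m_l runs from −3 to 3, i.e. {-3, -2, -1, 0, 1, 2, 3}.
Σ m_l² = l(l+1)(2l+1)/3 = 3·4·7/3 = 28.

Σ(L_z)² = 28 ℏ²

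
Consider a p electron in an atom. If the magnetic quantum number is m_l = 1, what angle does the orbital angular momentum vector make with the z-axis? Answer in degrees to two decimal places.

A p state has l = 1.
|L| = √(l(l+1)) ℏ = √2 ℏ.
L_z = m_l ℏ = 1ℏ.
cos θ = L_z/|L| = 1/√2, so θ ≈ 45.00°.

θ ≈ 45.00°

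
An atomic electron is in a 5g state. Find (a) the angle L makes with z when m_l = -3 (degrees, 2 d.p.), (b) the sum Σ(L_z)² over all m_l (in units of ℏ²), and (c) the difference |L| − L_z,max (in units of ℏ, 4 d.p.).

5g means n = 5, l = 4.
For m_l = -3: cos θ = -3/√20, θ ≈ 132.13°.
Σ m_l² = 60, so Σ(L_z)² = 60 ℏ².
|L| − L_z,max = (2√5 − 4)ℏ ≈ 0.4721ℏ.

θ(m_l=-3) ≈ 132.13°; Σ(L_z)² = 60 ℏ²; |L|−L_z,max ≈ 0.4721ℏ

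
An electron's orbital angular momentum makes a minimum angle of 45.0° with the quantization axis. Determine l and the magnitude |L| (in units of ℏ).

cos θ_min = l/√(l(l+1)) = √(l/(l+1)), so l/(l+1) = cos²(45.0°) = 0.5000.
Thus l = 0.5000/(1 − 0.5000) ≈ 1.
Then |L| = ℏ√(1·2) = √2 ℏ.

l = 1, |L| = √2 ℏ ≈ 1.414ℏ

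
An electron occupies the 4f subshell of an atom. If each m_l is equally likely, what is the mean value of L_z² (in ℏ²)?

4f means n = 4, l = 3.
The allowed m_l values are -3, -2, -1, 0, 1, 2, 3.
⟨L_z²⟩ = ℏ²·(Σ m_l²)/(2l+1) = ℏ²·28/7 = 4ℏ².

⟨L_z²⟩ = 4 ℏ²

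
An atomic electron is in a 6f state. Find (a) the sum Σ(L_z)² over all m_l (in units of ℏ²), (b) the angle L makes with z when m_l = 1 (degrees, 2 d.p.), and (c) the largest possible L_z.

Σ(L_z)² = 28 ℏ²; θ(m_l=1) ≈ 73.22°; L_z,max = 3ℏ

For 6f, l = 3.
Σ m_l² = 28, so Σ(L_z)² = 28 ℏ².
For m_l = 1: cos θ = 1/√12, θ ≈ 73.22°.
L_z,max = lℏ = 3ℏ.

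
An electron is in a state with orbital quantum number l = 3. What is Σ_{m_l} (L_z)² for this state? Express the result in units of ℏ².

Σ(L_z)² = 28 ℏ²

The allowed m_l values are -3, -2, -1, 0, 1, 2, 3.
Σ m_l² = l(l+1)(2l+1)/3 = 3·4·7/3 = 28.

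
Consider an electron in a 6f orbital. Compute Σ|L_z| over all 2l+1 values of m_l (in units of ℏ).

6f means n = 6, l = 3.
The allowed m_l values are -3, -2, -1, 0, 1, 2, 3.
Σ|m_l| = l(l+1) = 12.

Σ|L_z| = 12 ℏ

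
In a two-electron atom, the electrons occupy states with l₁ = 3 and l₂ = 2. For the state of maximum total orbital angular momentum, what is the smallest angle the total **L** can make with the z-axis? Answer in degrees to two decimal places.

The total orbital quantum number L ranges from |l₁ − l₂| to l₁ + l₂ in integer steps.
So L can be 1, 2, 3, 4, 5.
The maximum is L = 5, with |L_tot| = ℏ√(5·6) = √30 ℏ.
The minimum angle with z is arccos(5/√30) ≈ 24.09°.

θ_min ≈ 24.09°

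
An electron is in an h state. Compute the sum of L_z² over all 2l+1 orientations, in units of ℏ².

An h state has l = 5.
m_l ∈ {-5, -4, -3, -2, -1, 0, 1, 2, 3, 4, 5}.
Σ m_l² = 2·(1 + 4 + 9 + 16 + 25) = 110.

Σ(L_z)² = 110 ℏ²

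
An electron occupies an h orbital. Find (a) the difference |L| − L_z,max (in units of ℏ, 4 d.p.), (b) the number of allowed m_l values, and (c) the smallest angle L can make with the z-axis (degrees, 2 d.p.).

For an h orbital, l = 5.
|L| − L_z,max = (√30 − 5)ℏ ≈ 0.4772ℏ.
There are 2l+1 = 11 values of m_l.
cos θ_min = 5/√30, so θ_min ≈ 24.09°.

|L|−L_z,max ≈ 0.4772ℏ; 11 values; θ_min ≈ 24.09°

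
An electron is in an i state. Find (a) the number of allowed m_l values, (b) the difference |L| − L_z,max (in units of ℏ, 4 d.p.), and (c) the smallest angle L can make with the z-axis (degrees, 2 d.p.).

For an i orbital, l = 6.
There are 2l+1 = 13 values of m_l.
|L| − L_z,max = (√42 − 6)ℏ ≈ 0.4807ℏ.
cos θ_min = 6/√42, so θ_min ≈ 22.21°.

13 values; |L|−L_z,max ≈ 0.4807ℏ; θ_min ≈ 22.21°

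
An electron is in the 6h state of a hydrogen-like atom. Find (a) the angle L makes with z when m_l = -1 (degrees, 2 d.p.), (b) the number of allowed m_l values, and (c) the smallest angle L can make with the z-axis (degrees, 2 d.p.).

θ(m_l=-1) ≈ 100.52°; 11 values; θ_min ≈ 24.09°

The 6h subshell has l = 5.
For m_l = -1: cos θ = -1/√30, θ ≈ 100.52°.
There are 2l+1 = 11 values of m_l.
cos θ_min = 5/√30, so θ_min ≈ 24.09°.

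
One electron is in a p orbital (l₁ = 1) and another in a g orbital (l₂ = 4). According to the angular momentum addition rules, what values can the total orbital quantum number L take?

L = 3, 4, 5

By the triangle rule, |l₁ − l₂| ≤ L ≤ l₁ + l₂.
L ∈ {3, 4, 5}.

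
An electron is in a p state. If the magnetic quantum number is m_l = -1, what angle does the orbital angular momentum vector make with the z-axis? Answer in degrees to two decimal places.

A p state has l = 1.
|L| = √(l(l+1)) ℏ = √2 ℏ.
L_z = m_l ℏ = −1ℏ.
cos θ = L_z/|L| = -1/√2, so θ ≈ 135.00°.

θ ≈ 135.00°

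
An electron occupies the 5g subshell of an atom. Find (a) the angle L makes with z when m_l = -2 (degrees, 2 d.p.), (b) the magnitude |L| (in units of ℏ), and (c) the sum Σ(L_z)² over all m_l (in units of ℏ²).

θ(m_l=-2) ≈ 116.57°; |L| = 2√5 ℏ ≈ 4.472ℏ; Σ(L_z)² = 60 ℏ²

The 5g subshell has l = 4.
For m_l = -2: cos θ = -2/√20, θ ≈ 116.57°.
|L| = ℏ√(4·5) = 2√5 ℏ ≈ 4.472ℏ.
Σ m_l² = 60, so Σ(L_z)² = 60 ℏ².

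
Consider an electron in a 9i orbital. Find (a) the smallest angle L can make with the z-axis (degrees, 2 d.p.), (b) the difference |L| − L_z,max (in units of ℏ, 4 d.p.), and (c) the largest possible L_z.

The 9i subshell has l = 6.
cos θ_min = 6/√42, so θ_min ≈ 22.21°.
|L| − L_z,max = (√42 − 6)ℏ ≈ 0.4807ℏ.
L_z,max = lℏ = 6ℏ.

θ_min ≈ 22.21°; |L|−L_z,max ≈ 0.4807ℏ; L_z,max = 6ℏ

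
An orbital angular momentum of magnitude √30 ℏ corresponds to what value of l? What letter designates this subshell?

(|L|/ℏ)² = l(l+1) = 30.
Solving: l = 5.

l = 5 (h orbital)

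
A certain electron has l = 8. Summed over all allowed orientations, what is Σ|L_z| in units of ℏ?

Σ|L_z| = 72 ℏ

m_l ∈ {-8, -7, -6, -5, -4, -3, -2, -1, 0, 1, 2, 3, 4, 5, 6, 7, 8}.
Σ|m_l| = l(l+1) = 72.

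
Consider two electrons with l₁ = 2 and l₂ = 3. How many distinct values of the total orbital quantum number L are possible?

Angular momentum addition gives L = |l₁ − l₂|, …, l₁ + l₂.
So L can be 1, 2, 3, 4, 5.
That is 5 values.

5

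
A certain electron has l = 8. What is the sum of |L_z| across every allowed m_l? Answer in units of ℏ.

m_l runs from −8 to 8, i.e. {-8, -7, -6, -5, -4, -3, -2, -1, 0, 1, 2, 3, 4, 5, 6, 7, 8}.
Σ|m_l| = l(l+1) = 72.

Σ|L_z| = 72 ℏ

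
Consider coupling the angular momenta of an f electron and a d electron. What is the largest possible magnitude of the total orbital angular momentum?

Angular momentum addition gives L = |l₁ − l₂|, …, l₁ + l₂.
L ∈ {1, 2, 3, 4, 5}.
The largest magnitude corresponds to L = 5: |L_tot| = ℏ√(5·6) = √30 ℏ.

|L_tot|_max = √30 ℏ ≈ 5.477ℏ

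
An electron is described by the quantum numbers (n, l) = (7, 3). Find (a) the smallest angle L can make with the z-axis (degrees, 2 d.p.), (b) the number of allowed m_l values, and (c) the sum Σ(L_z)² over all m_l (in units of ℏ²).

θ_min ≈ 30.00°; 7 values; Σ(L_z)² = 28 ℏ²

cos θ_min = 3/√12, so θ_min ≈ 30.00°.
There are 2l+1 = 7 values of m_l.
Σ m_l² = 28, so Σ(L_z)² = 28 ℏ².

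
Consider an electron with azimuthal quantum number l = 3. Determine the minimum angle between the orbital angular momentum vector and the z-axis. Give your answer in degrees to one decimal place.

|L| = √(l(l+1)) ℏ = 2√3 ℏ.
The smallest angle corresponds to the largest L_z, i.e. m_l = l = 3, giving L_z = 3ℏ.
cos θ_min = 3/√12, so θ_min ≈ 30.0°.

θ_min ≈ 30.0°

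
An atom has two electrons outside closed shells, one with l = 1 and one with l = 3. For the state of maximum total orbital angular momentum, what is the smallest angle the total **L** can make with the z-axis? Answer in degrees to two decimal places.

θ_min ≈ 26.57°

The total orbital quantum number L ranges from |l₁ − l₂| to l₁ + l₂ in integer steps.
Allowed values: L = 2, 3, 4.
The maximum is L = 4, with |L_tot| = ℏ√(4·5) = 2√5 ℏ.
The minimum angle with z is arccos(4/√20) ≈ 26.57°.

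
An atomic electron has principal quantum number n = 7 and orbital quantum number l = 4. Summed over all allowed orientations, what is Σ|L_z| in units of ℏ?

m_l ∈ {-4, -3, -2, -1, 0, 1, 2, 3, 4}.
Σ|m_l| = 2·4(4+1)/2 = 20.

Σ|L_z| = 20 ℏ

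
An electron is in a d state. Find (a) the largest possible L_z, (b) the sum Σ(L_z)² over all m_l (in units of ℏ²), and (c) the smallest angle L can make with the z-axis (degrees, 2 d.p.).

A d state has l = 2.
L_z,max = lℏ = 2ℏ.
Σ m_l² = 10, so Σ(L_z)² = 10 ℏ².
cos θ_min = 2/√6, so θ_min ≈ 35.26°.

L_z,max = 2ℏ; Σ(L_z)² = 10 ℏ²; θ_min ≈ 35.26°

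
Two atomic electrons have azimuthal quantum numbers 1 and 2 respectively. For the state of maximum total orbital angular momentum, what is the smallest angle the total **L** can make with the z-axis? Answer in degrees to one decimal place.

θ_min ≈ 30.0°

L runs from |1 − 2| = 1 to 1 + 2 = 3.
Allowed values: L = 1, 2, 3.
The maximum is L = 3, with |L_tot| = ℏ√(3·4) = 2√3 ℏ.
The minimum angle with z is arccos(3/√12) ≈ 30.0°.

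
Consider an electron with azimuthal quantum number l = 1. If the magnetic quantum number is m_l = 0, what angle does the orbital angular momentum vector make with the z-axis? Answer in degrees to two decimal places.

θ ≈ 90.00°

|L| = ℏ√(l(l+1)) = √2 ℏ.
L_z = m_l ℏ = 0ℏ.
cos θ = L_z/|L| = 0/√2, so θ ≈ 90.00°.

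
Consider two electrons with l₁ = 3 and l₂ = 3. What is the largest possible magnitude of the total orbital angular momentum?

|L_tot|_max = √42 ℏ ≈ 6.481ℏ

By the triangle rule, |l₁ − l₂| ≤ L ≤ l₁ + l₂.
So L can be 0, 1, 2, 3, 4, 5, 6.
The largest magnitude corresponds to L = 6: |L_tot| = ℏ√(6·7) = √42 ℏ.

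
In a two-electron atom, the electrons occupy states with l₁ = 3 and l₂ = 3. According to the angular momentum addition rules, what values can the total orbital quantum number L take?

The total orbital quantum number L ranges from |l₁ − l₂| to l₁ + l₂ in integer steps.
Allowed values: L = 0, 1, 2, 3, 4, 5, 6.

L = 0, 1, 2, 3, 4, 5, 6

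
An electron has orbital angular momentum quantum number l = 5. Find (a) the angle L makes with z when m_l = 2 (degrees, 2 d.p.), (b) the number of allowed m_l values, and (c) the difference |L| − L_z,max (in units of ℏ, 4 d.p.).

θ(m_l=2) ≈ 68.58°; 11 values; |L|−L_z,max ≈ 0.4772ℏ

For m_l = 2: cos θ = 2/√30, θ ≈ 68.58°.
There are 2l+1 = 11 values of m_l.
|L| − L_z,max = (√30 − 5)ℏ ≈ 0.4772ℏ.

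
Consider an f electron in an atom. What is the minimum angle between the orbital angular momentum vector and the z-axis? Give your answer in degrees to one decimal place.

F corresponds to l = 3.
|L| = ℏ√(l(l+1)) = 2√3 ℏ.
The smallest angle corresponds to the largest L_z, i.e. m_l = l = 3, giving L_z = 3ℏ.
cos θ_min = 3/√12, so θ_min ≈ 30.0°.

θ_min ≈ 30.0°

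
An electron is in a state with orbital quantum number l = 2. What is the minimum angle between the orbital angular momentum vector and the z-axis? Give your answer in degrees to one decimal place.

θ_min ≈ 35.3°

|L| = ℏ√(l(l+1)) = √6 ℏ.
The smallest angle corresponds to the largest L_z, i.e. m_l = l = 2, giving L_z = 2ℏ.
cos θ_min = 2/√6, so θ_min ≈ 35.3°.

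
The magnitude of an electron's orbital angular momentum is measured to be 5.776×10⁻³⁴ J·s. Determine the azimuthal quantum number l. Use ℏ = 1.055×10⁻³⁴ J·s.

l = 5

In units of ℏ, |L| ≈ 5.475.
(|L|/ℏ)² = l(l+1) ≈ 29.97 ⇒ l = 5.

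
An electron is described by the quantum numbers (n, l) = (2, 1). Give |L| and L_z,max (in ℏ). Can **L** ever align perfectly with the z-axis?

No: L_z,max = 1ℏ < |L| = √2 ℏ ≈ 1.414ℏ

|L| = √2 ℏ ≈ 1.4142ℏ, while L_z,max = lℏ = 1ℏ.
Since |L| > L_z,max, the vector can never point exactly along z; the closest it comes is θ_min = arccos(1/√2) ≈ 45.0°.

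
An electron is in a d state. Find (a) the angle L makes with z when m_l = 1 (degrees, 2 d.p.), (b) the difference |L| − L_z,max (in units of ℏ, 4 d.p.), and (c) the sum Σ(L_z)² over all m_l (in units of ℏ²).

A d state has l = 2.
For m_l = 1: cos θ = 1/√6, θ ≈ 65.91°.
|L| − L_z,max = (√6 − 2)ℏ ≈ 0.4495ℏ.
Σ m_l² = 10, so Σ(L_z)² = 10 ℏ².

θ(m_l=1) ≈ 65.91°; |L|−L_z,max ≈ 0.4495ℏ; Σ(L_z)² = 10 ℏ²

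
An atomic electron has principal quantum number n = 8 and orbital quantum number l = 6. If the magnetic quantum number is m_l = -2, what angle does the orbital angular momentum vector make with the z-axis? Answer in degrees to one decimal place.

|L| = ℏ√(l(l+1)) = √42 ℏ.
L_z = m_l ℏ = −2ℏ.
cos θ = L_z/|L| = -2/√42, so θ ≈ 108.0°.

θ ≈ 108.0°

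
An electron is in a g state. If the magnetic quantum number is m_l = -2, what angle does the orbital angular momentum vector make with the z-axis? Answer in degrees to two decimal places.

The letter g corresponds to l = 4.
|L| = √(l(l+1)) ℏ = 2√5 ℏ.
L_z = m_l ℏ = −2ℏ.
cos θ = L_z/|L| = -2/√20, so θ ≈ 116.57°.

θ ≈ 116.57°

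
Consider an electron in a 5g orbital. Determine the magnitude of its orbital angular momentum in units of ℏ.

5g means n = 5, l = 4.
|L| = ℏ√(l(l+1)) = ℏ√(4·5) = 2√5 ℏ

|L| = 2√5 ℏ ≈ 4.472ℏ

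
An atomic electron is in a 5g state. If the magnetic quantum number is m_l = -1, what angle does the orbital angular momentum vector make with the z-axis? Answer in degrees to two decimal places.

θ ≈ 102.92°

5g means n = 5, l = 4.
|L| = ℏ√(l(l+1)) = 2√5 ℏ.
L_z = m_l ℏ = −1ℏ.
cos θ = L_z/|L| = -1/√20, so θ ≈ 102.92°.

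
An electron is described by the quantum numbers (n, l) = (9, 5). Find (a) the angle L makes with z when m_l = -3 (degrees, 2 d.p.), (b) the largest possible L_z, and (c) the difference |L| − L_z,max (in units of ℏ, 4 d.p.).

θ(m_l=-3) ≈ 123.21°; L_z,max = 5ℏ; |L|−L_z,max ≈ 0.4772ℏ

For m_l = -3: cos θ = -3/√30, θ ≈ 123.21°.
L_z,max = lℏ = 5ℏ.
|L| − L_z,max = (√30 − 5)ℏ ≈ 0.4772ℏ.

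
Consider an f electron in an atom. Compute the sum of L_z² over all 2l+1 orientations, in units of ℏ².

Σ(L_z)² = 28 ℏ²

For an f orbital, l = 3.
m_l ∈ {-3, -2, -1, 0, 1, 2, 3}.
Σ m_l² = 2·(1 + 4 + 9) = 28.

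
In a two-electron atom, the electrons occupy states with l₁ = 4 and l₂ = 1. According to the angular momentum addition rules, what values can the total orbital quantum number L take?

L = 3, 4, 5

The total orbital quantum number L ranges from |l₁ − l₂| to l₁ + l₂ in integer steps.
L ∈ {3, 4, 5}.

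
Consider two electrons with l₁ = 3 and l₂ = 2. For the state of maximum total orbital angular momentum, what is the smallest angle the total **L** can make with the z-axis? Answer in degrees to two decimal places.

θ_min ≈ 24.09°

Angular momentum addition gives L = |l₁ − l₂|, …, l₁ + l₂.
L ∈ {1, 2, 3, 4, 5}.
The maximum is L = 5, with |L_tot| = ℏ√(5·6) = √30 ℏ.
The minimum angle with z is arccos(5/√30) ≈ 24.09°.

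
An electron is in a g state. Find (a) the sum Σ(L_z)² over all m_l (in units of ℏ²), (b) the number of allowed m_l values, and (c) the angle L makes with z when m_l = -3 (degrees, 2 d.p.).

For a g orbital, l = 4.
Σ m_l² = 60, so Σ(L_z)² = 60 ℏ².
There are 2l+1 = 9 values of m_l.
For m_l = -3: cos θ = -3/√20, θ ≈ 132.13°.

Σ(L_z)² = 60 ℏ²; 9 values; θ(m_l=-3) ≈ 132.13°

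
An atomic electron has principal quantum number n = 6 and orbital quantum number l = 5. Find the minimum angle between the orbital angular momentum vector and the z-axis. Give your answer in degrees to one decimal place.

|L| = √(l(l+1)) ℏ = √30 ℏ.
The smallest angle corresponds to the largest L_z, i.e. m_l = l = 5, giving L_z = 5ℏ.
cos θ_min = 5/√30, so θ_min ≈ 24.1°.

θ_min ≈ 24.1°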